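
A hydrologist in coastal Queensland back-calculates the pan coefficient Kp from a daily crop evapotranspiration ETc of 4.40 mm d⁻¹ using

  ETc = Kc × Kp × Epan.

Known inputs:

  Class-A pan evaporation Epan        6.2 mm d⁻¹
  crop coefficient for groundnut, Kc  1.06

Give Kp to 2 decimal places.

ETc = Kc × Kp × Epan  ⇒  Kp = ETc / (Kc × Epan)
Kp = 4.40 / (1.06 × 6.2) = 4.40 / 6.572 = 0.6695

0.67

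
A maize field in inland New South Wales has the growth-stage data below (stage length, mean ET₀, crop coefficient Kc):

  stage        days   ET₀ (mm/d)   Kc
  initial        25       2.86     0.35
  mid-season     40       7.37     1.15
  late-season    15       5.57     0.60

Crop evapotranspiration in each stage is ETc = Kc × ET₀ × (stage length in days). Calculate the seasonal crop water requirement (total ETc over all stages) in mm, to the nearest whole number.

initial: 0.35 × 2.86 × 25 = 25.03 mm
mid-season: 1.15 × 7.37 × 40 = 339.02 mm
late-season: 0.60 × 5.57 × 15 = 50.13 mm
Seasonal total = 414.18 mm

414 mm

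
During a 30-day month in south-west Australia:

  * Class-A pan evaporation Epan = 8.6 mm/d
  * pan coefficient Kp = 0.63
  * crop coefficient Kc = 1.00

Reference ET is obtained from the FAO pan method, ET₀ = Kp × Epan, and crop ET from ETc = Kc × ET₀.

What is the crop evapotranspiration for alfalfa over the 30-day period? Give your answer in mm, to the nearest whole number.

163 mm

ET₀ = 0.63 × 8.6 = 5.4180 mm/d
ETc = Kc × ET₀ = 1.00 × 5.4180 = 5.4180 mm/d
Over 30 days: 5.4180 × 30 = 162.540 mm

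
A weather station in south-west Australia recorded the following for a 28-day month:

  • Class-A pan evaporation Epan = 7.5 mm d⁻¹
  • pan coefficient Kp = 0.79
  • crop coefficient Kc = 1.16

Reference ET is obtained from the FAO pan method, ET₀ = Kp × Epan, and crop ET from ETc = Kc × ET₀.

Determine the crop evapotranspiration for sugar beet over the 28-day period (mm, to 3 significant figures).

ET₀ = 0.79 × 7.5 = 5.9250 mm/d
ETc = Kc × ET₀ = 1.16 × 5.9250 = 6.8730 mm/d
Over 28 days: 6.8730 × 28 = 192.444 mm

192 mm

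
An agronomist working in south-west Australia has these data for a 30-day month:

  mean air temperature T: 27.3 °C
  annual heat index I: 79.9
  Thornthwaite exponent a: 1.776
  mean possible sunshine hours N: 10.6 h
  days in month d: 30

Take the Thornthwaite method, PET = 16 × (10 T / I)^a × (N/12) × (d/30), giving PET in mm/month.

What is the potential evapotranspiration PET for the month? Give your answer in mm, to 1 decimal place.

125.3 mm

10T/I = 10 × 27.3 / 79.9 = 3.4168
(10T/I)^a = 3.4168^1.776 = 8.8656
Uncorrected PET = 16 × 8.8656 = 141.850 mm
Correction = (N/12)(d/30) = (10.6/12)(30/30) = 0.8833
PET = 141.850 × 0.8833 = 125.296 mm/month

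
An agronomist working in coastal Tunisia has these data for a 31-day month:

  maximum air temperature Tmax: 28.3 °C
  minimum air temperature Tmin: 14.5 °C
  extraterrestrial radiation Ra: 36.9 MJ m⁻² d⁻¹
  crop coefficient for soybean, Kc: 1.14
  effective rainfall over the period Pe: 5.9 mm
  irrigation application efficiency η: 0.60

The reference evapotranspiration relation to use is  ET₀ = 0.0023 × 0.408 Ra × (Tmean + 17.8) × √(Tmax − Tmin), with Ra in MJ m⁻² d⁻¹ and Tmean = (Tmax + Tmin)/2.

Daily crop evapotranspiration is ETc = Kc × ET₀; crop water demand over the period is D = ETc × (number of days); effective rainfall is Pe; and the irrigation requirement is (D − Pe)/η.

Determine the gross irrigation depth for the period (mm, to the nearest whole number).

Tmean = (28.3 + 14.5)/2 = 21.40 °C
0.408 Ra = 0.408 × 36.9 = 15.0552 mm/d equivalent
ET₀ = 0.0023 × 15.0552 × (21.40 + 17.8) × √13.8 = 0.0023 × 15.0552 × 39.20 × 3.7148 = 5.0424 mm/d
ETc = Kc × ET₀ = 1.14 × 5.0424 = 5.7483 mm/d
Crop demand D = ETc × 31 d = 5.7483 × 31 = 178.197 mm
D − Pe = 178.197 − 5.9 = 172.297 mm
Gross irrigation = 172.297 / 0.60 = 287.162 mm

287 mm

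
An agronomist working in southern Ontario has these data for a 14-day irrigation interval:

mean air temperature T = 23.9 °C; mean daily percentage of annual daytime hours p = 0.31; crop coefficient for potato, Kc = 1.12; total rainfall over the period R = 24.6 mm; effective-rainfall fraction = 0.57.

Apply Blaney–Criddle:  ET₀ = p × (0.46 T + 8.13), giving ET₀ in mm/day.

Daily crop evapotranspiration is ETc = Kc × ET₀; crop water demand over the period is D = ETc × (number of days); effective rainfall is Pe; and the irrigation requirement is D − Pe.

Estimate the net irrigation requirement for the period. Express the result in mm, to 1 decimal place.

78.9 mm

ET₀ = 0.31 × (0.46 × 23.9 + 8.13) = 0.31 × 19.124 = 5.9284 mm/d
ETc = Kc × ET₀ = 1.12 × 5.9284 = 6.6398 mm/d
Crop demand D = ETc × 14 d = 6.6398 × 14 = 92.957 mm
Pe = 0.57 × 24.6 = 14.022 mm
D − Pe = 92.957 − 14.022 = 78.935 mm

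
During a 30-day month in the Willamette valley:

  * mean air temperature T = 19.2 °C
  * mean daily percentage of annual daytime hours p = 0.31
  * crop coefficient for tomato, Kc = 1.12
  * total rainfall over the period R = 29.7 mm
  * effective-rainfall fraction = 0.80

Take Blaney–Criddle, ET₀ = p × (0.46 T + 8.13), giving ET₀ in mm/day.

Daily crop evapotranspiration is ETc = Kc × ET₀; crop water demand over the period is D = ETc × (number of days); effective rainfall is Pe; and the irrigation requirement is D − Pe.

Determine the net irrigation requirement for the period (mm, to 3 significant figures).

ET₀ = 0.31 × (0.46 × 19.2 + 8.13) = 0.31 × 16.962 = 5.2582 mm/d
ETc = Kc × ET₀ = 1.12 × 5.2582 = 5.8892 mm/d
Crop demand D = ETc × 30 d = 5.8892 × 30 = 176.676 mm
Pe = 0.80 × 29.7 = 23.760 mm
D − Pe = 176.676 − 23.760 = 152.916 mm

153 mm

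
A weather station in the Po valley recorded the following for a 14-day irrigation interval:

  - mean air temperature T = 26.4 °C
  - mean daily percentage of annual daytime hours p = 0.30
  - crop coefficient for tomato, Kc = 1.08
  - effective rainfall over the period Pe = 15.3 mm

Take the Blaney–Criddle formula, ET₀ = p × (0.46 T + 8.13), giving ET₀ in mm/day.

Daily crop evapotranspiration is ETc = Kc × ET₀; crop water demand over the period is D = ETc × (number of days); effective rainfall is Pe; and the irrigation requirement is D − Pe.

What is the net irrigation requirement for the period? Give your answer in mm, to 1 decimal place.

ET₀ = 0.30 × (0.46 × 26.4 + 8.13) = 0.30 × 20.274 = 6.0822 mm/d
ETc = Kc × ET₀ = 1.08 × 6.0822 = 6.5688 mm/d
Crop demand D = ETc × 14 d = 6.5688 × 14 = 91.963 mm
D − Pe = 91.963 − 15.3 = 76.663 mm

76.7 mm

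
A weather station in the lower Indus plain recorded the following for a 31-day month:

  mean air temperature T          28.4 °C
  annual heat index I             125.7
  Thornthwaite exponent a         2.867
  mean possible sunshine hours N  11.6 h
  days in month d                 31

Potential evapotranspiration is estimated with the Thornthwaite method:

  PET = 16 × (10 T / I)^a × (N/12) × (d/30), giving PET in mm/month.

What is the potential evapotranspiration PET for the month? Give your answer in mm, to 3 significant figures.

165 mm

10T/I = 10 × 28.4 / 125.7 = 2.2593
(10T/I)^a = 2.2593^2.867 = 10.3477
Uncorrected PET = 16 × 10.3477 = 165.563 mm
Correction = (N/12)(d/30) = (11.6/12)(31/30) = 0.9989
PET = 165.563 × 0.9989 = 165.381 mm/month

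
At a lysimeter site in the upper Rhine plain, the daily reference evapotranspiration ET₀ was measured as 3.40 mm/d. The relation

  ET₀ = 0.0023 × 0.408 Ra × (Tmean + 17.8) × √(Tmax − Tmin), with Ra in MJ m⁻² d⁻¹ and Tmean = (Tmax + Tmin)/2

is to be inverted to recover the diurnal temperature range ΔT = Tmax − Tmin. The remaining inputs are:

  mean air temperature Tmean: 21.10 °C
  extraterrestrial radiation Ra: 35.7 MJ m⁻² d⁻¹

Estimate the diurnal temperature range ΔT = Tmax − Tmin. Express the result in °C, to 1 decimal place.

√ΔT = ET₀ / [0.0023 × 0.408 × Ra × (Tmean+17.8)] = 3.40 / (0.0023 × 14.5656 × 38.90) = 2.6090
ΔT = 2.6090² = 6.807 °C

6.8 °C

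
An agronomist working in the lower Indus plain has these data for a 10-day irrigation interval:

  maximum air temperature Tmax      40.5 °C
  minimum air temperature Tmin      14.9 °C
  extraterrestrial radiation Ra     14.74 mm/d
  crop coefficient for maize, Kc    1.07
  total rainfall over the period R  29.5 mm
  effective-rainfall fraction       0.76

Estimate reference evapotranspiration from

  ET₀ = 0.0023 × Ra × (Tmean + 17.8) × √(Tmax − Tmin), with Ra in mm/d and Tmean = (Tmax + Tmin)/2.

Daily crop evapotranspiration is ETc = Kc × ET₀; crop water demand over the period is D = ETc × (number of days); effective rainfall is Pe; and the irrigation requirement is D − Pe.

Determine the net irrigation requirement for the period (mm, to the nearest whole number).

Tmean = (40.5 + 14.9)/2 = 27.70 °C
ET₀ = 0.0023 × 14.74 × (27.70 + 17.8) × √25.6 = 0.0023 × 14.74 × 45.50 × 5.0596 = 7.8046 mm/d
ETc = Kc × ET₀ = 1.07 × 7.8046 = 8.3509 mm/d
Crop demand D = ETc × 10 d = 8.3509 × 10 = 83.509 mm
Pe = 0.76 × 29.5 = 22.420 mm
D − Pe = 83.509 − 22.420 = 61.089 mm

61 mm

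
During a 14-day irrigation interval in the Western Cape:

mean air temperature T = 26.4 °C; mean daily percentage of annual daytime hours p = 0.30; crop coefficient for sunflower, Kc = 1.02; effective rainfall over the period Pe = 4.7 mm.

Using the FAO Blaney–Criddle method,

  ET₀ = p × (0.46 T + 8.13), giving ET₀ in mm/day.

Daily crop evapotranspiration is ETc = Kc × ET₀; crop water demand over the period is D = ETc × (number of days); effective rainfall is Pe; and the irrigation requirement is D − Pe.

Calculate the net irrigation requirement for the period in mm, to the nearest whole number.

82 mm

ET₀ = 0.30 × (0.46 × 26.4 + 8.13) = 0.30 × 20.274 = 6.0822 mm/d
ETc = Kc × ET₀ = 1.02 × 6.0822 = 6.2038 mm/d
Crop demand D = ETc × 14 d = 6.2038 × 14 = 86.853 mm
D − Pe = 86.853 − 4.7 = 82.153 mm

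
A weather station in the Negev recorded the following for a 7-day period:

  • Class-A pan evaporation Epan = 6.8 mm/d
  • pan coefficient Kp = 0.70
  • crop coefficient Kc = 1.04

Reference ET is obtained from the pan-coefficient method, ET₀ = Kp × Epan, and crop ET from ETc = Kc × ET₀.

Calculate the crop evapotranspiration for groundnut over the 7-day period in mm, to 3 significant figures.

ET₀ = 0.70 × 6.8 = 4.7600 mm/d
ETc = Kc × ET₀ = 1.04 × 4.7600 = 4.9504 mm/d
Over 7 days: 4.9504 × 7 = 34.653 mm

34.7 mm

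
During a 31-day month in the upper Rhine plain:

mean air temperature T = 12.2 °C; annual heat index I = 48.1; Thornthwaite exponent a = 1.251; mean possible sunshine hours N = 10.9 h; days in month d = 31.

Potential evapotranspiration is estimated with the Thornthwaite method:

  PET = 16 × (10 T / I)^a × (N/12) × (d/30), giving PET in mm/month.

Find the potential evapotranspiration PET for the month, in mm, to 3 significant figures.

10T/I = 10 × 12.2 / 48.1 = 2.5364
(10T/I)^a = 2.5364^1.251 = 3.2039
Uncorrected PET = 16 × 3.2039 = 51.262 mm
Correction = (N/12)(d/30) = (10.9/12)(31/30) = 0.9386
PET = 51.262 × 0.9386 = 48.115 mm/month

48.1 mm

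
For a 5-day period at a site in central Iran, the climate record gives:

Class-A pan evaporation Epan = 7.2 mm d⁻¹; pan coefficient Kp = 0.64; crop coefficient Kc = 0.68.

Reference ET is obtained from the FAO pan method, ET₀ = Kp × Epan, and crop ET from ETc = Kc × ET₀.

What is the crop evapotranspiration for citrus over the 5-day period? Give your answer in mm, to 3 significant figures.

15.7 mm

ET₀ = 0.64 × 7.2 = 4.6080 mm/d
ETc = Kc × ET₀ = 0.68 × 4.6080 = 3.1334 mm/d
Over 5 days: 3.1334 × 5 = 15.667 mm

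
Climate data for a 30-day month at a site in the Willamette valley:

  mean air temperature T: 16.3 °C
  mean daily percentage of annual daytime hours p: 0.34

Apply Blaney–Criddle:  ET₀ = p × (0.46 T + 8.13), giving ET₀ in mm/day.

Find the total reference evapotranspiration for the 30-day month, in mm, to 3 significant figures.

159 mm

ET₀ = 0.34 × (0.46 × 16.3 + 8.13) = 0.34 × 15.628 = 5.3135 mm/d
Monthly total = 5.3135 × 30 = 159.405 mm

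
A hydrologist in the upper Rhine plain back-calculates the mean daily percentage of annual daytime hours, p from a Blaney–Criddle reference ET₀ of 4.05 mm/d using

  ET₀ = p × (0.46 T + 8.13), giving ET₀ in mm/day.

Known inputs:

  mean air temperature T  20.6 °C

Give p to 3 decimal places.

p = ET₀ / (0.46 T + 8.13) = 4.05 / (0.46 × 20.6 + 8.13) = 4.05 / 17.606 = 0.2300

0.230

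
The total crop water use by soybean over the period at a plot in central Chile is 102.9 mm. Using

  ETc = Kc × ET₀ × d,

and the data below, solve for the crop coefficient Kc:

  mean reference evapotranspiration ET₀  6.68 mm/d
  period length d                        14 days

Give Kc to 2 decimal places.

ETc = Kc × ET₀ × d  ⇒  Kc = ETc / (ET₀ × d)
Kc = 102.9 / (6.68 × 14) = 102.9 / 93.52 = 1.1003

1.10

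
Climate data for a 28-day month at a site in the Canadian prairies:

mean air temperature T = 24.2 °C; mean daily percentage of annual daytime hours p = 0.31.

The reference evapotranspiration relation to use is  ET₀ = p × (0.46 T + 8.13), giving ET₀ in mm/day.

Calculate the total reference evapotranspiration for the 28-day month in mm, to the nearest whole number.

167 mm

ET₀ = 0.31 × (0.46 × 24.2 + 8.13) = 0.31 × 19.262 = 5.9712 mm/d
Monthly total = 5.9712 × 28 = 167.194 mm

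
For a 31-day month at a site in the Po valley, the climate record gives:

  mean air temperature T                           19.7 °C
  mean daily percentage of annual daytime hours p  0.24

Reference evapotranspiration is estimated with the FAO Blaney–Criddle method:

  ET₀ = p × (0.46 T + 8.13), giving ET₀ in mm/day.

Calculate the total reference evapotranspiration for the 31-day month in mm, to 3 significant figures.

128 mm

ET₀ = 0.24 × (0.46 × 19.7 + 8.13) = 0.24 × 17.192 = 4.1261 mm/d
Monthly total = 4.1261 × 31 = 127.909 mm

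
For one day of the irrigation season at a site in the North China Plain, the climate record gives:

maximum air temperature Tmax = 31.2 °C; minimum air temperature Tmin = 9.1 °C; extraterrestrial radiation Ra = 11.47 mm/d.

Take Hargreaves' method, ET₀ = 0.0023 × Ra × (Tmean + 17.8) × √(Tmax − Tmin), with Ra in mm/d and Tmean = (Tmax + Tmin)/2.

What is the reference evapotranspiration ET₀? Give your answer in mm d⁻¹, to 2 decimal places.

4.71 mm d⁻¹

Tmean = (31.2 + 9.1)/2 = 20.15 °C
ET₀ = 0.0023 × 11.47 × (20.15 + 17.8) × √22.1 = 0.0023 × 11.47 × 37.95 × 4.7011 = 4.7065 mm/d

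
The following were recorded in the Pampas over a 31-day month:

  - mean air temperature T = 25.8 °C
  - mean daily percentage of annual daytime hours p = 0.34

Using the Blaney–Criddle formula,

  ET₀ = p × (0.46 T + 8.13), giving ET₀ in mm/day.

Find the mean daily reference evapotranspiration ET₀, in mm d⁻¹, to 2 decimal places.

ET₀ = 0.34 × (0.46 × 25.8 + 8.13) = 0.34 × 19.998 = 6.7993 mm/d

6.80 mm d⁻¹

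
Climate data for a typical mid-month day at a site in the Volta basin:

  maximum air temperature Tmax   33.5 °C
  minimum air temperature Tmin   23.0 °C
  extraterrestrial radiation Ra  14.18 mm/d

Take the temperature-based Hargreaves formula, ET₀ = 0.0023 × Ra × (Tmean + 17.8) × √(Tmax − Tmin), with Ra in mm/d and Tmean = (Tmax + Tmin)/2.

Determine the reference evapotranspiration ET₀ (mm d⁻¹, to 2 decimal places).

4.87 mm d⁻¹

Tmean = (33.5 + 23.0)/2 = 28.25 °C
ET₀ = 0.0023 × 14.18 × (28.25 + 17.8) × √10.5 = 0.0023 × 14.18 × 46.05 × 3.2404 = 4.8667 mm/d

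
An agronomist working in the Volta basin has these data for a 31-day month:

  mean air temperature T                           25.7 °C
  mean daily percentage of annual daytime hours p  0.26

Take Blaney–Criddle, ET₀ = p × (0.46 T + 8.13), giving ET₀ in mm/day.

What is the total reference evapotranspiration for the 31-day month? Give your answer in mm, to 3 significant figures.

161 mm

ET₀ = 0.26 × (0.46 × 25.7 + 8.13) = 0.26 × 19.952 = 5.1875 mm/d
Monthly total = 5.1875 × 31 = 160.813 mm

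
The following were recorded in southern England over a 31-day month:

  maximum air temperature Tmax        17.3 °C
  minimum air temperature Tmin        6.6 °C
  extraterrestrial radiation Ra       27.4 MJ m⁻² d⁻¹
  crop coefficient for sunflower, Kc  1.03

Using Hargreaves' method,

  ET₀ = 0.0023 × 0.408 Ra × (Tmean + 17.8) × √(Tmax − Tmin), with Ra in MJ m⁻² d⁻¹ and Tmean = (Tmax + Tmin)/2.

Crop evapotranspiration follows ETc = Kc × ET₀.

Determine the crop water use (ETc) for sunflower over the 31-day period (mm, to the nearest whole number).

80 mm

Tmean = (17.3 + 6.6)/2 = 11.95 °C
0.408 Ra = 0.408 × 27.4 = 11.1792 mm/d equivalent
ET₀ = 0.0023 × 11.1792 × (11.95 + 17.8) × √10.7 = 0.0023 × 11.1792 × 29.75 × 3.2711 = 2.5022 mm/d
ETc = Kc × ET₀ = 1.03 × 2.5022 = 2.5773 mm/d
Over 31 days: 2.5773 × 31 = 79.896 mm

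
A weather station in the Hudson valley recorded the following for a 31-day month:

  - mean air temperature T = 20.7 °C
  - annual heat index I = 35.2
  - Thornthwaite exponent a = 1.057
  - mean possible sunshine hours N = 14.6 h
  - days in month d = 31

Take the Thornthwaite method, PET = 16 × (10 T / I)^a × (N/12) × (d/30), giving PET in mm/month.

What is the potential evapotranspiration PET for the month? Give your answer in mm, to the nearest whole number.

131 mm

10T/I = 10 × 20.7 / 35.2 = 5.8807
(10T/I)^a = 5.8807^1.057 = 6.5056
Uncorrected PET = 16 × 6.5056 = 104.090 mm
Correction = (N/12)(d/30) = (14.6/12)(31/30) = 1.2572
PET = 104.090 × 1.2572 = 130.862 mm/month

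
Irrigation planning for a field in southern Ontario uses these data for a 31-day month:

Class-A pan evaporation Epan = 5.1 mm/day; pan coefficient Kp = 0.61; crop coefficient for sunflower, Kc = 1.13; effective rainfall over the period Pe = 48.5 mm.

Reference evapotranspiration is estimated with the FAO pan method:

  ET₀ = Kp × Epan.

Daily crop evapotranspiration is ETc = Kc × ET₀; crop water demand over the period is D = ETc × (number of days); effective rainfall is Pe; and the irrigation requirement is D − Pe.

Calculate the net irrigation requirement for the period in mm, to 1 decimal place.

ET₀ = 0.61 × 5.1 = 3.1110 mm/d
ETc = Kc × ET₀ = 1.13 × 3.1110 = 3.5154 mm/d
Crop demand D = ETc × 31 d = 3.5154 × 31 = 108.977 mm
D − Pe = 108.977 − 48.5 = 60.477 mm

60.5 mm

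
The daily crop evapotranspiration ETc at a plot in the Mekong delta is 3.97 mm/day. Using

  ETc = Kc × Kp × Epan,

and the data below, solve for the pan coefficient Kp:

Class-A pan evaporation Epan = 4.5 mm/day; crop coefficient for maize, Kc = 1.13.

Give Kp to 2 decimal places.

0.78

ETc = Kc × Kp × Epan  ⇒  Kp = ETc / (Kc × Epan)
Kp = 3.97 / (1.13 × 4.5) = 3.97 / 5.085 = 0.7807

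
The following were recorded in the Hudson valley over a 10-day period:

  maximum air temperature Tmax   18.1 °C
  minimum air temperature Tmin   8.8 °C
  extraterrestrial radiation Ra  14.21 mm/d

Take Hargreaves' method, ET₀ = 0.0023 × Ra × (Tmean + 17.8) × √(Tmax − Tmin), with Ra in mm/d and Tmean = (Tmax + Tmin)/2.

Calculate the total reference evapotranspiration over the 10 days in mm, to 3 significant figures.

31.1 mm

Tmean = (18.1 + 8.8)/2 = 13.45 °C
ET₀ = 0.0023 × 14.21 × (13.45 + 17.8) × √9.3 = 0.0023 × 14.21 × 31.25 × 3.0496 = 3.1147 mm/d
Over 10 days: 3.1147 × 10 = 31.147 mm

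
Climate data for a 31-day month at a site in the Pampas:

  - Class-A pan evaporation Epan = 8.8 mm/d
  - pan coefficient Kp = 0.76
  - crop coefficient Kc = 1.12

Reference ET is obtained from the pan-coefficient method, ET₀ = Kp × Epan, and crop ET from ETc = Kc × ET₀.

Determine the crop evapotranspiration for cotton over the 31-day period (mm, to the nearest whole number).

ET₀ = 0.76 × 8.8 = 6.6880 mm/d
ETc = Kc × ET₀ = 1.12 × 6.6880 = 7.4906 mm/d
Over 31 days: 7.4906 × 31 = 232.209 mm

232 mm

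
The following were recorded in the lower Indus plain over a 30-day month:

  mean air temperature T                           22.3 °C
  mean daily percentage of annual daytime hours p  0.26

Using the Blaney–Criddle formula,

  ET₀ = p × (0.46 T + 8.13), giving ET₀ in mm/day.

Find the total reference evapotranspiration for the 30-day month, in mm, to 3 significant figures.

ET₀ = 0.26 × (0.46 × 22.3 + 8.13) = 0.26 × 18.388 = 4.7809 mm/d
Monthly total = 4.7809 × 30 = 143.427 mm

143 mm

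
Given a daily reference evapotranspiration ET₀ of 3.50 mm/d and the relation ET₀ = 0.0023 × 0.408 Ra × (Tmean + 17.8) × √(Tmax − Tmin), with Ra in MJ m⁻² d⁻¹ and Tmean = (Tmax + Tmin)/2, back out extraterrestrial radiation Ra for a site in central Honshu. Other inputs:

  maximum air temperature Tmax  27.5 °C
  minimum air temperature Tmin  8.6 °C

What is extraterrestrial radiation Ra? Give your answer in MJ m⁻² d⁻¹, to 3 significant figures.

Tmean = (27.5+8.6)/2 = 18.05 °C; ΔT = 18.9
Ra = ET₀ / [0.0023 × 0.408 × (Tmean+17.8) × √ΔT]
   = 3.50 / (0.0023 × 0.408 × 35.85 × 4.3474) = 23.931 MJ m⁻² d⁻¹

23.9 MJ m⁻² d⁻¹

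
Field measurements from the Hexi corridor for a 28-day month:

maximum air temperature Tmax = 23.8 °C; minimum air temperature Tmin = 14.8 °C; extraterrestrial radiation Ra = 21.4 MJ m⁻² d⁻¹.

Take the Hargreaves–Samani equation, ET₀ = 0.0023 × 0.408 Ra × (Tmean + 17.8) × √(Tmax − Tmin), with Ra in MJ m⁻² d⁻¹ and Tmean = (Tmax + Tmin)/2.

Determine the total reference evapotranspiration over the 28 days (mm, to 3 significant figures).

Tmean = (23.8 + 14.8)/2 = 19.30 °C
0.408 Ra = 0.408 × 21.4 = 8.7312 mm/d equivalent
ET₀ = 0.0023 × 8.7312 × (19.30 + 17.8) × √9.0 = 0.0023 × 8.7312 × 37.10 × 3.0000 = 2.2351 mm/d
Over 28 days: 2.2351 × 28 = 62.583 mm

62.6 mm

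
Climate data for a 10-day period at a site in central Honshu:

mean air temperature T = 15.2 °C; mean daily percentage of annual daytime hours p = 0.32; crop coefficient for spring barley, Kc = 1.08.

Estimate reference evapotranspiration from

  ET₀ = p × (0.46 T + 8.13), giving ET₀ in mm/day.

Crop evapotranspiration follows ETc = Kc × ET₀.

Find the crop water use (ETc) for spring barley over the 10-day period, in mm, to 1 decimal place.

52.3 mm

ET₀ = 0.32 × (0.46 × 15.2 + 8.13) = 0.32 × 15.122 = 4.8390 mm/d
ETc = Kc × ET₀ = 1.08 × 4.8390 = 5.2261 mm/d
Over 10 days: 5.2261 × 10 = 52.261 mm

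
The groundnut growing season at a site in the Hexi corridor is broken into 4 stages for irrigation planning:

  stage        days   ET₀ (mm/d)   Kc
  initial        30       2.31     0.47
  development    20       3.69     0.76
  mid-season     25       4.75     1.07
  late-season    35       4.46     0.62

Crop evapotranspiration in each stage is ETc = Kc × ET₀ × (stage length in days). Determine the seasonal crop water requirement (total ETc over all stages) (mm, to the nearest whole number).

initial: 0.47 × 2.31 × 30 = 32.57 mm
development: 0.76 × 3.69 × 20 = 56.09 mm
mid-season: 1.07 × 4.75 × 25 = 127.06 mm
late-season: 0.62 × 4.46 × 35 = 96.78 mm
Seasonal total = 312.50 mm

313 mm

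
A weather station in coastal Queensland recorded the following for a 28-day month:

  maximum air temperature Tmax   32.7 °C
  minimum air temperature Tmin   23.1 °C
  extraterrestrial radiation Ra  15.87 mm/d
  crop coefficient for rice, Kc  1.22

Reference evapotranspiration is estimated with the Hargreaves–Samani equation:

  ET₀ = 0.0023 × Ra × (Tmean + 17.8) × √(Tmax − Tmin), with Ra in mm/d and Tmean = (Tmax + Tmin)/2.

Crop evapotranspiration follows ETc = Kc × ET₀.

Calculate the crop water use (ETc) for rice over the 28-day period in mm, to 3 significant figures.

177 mm

Tmean = (32.7 + 23.1)/2 = 27.90 °C
ET₀ = 0.0023 × 15.87 × (27.90 + 17.8) × √9.6 = 0.0023 × 15.87 × 45.70 × 3.0984 = 5.1684 mm/d
ETc = Kc × ET₀ = 1.22 × 5.1684 = 6.3054 mm/d
Over 28 days: 6.3054 × 28 = 176.551 mm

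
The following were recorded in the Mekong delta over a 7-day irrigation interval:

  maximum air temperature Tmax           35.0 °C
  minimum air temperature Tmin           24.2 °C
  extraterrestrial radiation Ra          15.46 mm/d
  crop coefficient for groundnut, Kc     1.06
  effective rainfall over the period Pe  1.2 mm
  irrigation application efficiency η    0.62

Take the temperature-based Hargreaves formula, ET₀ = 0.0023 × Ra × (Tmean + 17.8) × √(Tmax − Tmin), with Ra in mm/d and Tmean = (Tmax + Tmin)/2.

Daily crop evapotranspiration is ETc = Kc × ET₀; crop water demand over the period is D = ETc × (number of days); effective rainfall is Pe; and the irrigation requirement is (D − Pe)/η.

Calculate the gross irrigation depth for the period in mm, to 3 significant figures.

Tmean = (35.0 + 24.2)/2 = 29.60 °C
ET₀ = 0.0023 × 15.46 × (29.60 + 17.8) × √10.8 = 0.0023 × 15.46 × 47.40 × 3.2863 = 5.5389 mm/d
ETc = Kc × ET₀ = 1.06 × 5.5389 = 5.8712 mm/d
Crop demand D = ETc × 7 d = 5.8712 × 7 = 41.098 mm
D − Pe = 41.098 − 1.2 = 39.898 mm
Gross irrigation = 39.898 / 0.62 = 64.352 mm

64.4 mm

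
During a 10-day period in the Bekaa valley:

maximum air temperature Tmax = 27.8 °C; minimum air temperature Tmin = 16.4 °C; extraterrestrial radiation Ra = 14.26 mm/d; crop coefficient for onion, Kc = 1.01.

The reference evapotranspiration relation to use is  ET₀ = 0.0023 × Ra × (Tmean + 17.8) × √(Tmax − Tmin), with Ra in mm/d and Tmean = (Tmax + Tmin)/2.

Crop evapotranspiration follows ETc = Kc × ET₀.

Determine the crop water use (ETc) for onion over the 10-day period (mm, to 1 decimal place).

Tmean = (27.8 + 16.4)/2 = 22.10 °C
ET₀ = 0.0023 × 14.26 × (22.10 + 17.8) × √11.4 = 0.0023 × 14.26 × 39.90 × 3.3764 = 4.4185 mm/d
ETc = Kc × ET₀ = 1.01 × 4.4185 = 4.4627 mm/d
Over 10 days: 4.4627 × 10 = 44.627 mm

44.6 mm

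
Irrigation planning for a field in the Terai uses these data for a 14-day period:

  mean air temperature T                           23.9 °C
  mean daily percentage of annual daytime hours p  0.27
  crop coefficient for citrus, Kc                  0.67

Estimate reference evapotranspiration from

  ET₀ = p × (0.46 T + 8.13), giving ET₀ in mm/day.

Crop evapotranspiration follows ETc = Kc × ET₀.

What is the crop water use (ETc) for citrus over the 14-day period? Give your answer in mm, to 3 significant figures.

48.4 mm

ET₀ = 0.27 × (0.46 × 23.9 + 8.13) = 0.27 × 19.124 = 5.1635 mm/d
ETc = Kc × ET₀ = 0.67 × 5.1635 = 3.4595 mm/d
Over 14 days: 3.4595 × 14 = 48.433 mm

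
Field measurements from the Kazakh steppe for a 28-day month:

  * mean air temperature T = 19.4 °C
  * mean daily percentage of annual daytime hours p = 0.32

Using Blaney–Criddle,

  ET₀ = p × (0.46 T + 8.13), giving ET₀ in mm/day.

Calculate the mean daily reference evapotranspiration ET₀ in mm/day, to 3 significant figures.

5.46 mm/day

ET₀ = 0.32 × (0.46 × 19.4 + 8.13) = 0.32 × 17.054 = 5.4573 mm/d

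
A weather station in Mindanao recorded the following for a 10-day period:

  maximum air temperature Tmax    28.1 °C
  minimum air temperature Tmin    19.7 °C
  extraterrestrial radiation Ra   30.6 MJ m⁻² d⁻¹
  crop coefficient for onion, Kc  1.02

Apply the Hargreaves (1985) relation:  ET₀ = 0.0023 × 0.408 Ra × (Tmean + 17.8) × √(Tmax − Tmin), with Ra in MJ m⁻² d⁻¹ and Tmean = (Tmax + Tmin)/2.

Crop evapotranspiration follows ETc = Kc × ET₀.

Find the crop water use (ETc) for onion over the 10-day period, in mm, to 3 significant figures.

Tmean = (28.1 + 19.7)/2 = 23.90 °C
0.408 Ra = 0.408 × 30.6 = 12.4848 mm/d equivalent
ET₀ = 0.0023 × 12.4848 × (23.90 + 17.8) × √8.4 = 0.0023 × 12.4848 × 41.70 × 2.8983 = 3.4705 mm/d
ETc = Kc × ET₀ = 1.02 × 3.4705 = 3.5399 mm/d
Over 10 days: 3.5399 × 10 = 35.399 mm

35.4 mm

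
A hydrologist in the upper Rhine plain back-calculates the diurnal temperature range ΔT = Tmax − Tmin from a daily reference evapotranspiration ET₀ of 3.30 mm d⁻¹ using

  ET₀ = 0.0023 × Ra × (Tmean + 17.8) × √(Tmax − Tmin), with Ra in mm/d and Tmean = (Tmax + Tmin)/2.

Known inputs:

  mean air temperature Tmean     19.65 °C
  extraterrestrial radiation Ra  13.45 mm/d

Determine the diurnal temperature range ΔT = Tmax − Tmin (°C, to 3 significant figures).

√ΔT = ET₀ / [0.0023 × Ra × (Tmean+17.8)] = 3.30 / (0.0023 × 13.45 × 37.45) = 2.8485
ΔT = 2.8485² = 8.114 °C

8.11 °C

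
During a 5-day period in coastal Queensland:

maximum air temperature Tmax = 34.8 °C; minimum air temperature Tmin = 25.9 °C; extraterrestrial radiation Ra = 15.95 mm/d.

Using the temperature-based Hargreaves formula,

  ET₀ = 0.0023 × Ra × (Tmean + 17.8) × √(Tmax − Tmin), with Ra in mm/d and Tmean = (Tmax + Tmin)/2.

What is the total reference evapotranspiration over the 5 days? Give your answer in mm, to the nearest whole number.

Tmean = (34.8 + 25.9)/2 = 30.35 °C
ET₀ = 0.0023 × 15.95 × (30.35 + 17.8) × √8.9 = 0.0023 × 15.95 × 48.15 × 2.9833 = 5.2696 mm/d
Over 5 days: 5.2696 × 5 = 26.348 mm

26 mm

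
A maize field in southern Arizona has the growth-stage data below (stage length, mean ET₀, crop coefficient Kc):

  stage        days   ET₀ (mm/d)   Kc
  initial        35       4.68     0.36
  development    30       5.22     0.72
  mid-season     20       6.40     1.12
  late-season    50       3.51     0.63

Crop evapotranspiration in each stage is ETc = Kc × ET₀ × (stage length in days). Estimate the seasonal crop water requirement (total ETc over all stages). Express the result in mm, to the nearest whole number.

426 mm

initial: 0.36 × 4.68 × 35 = 58.97 mm
development: 0.72 × 5.22 × 30 = 112.75 mm
mid-season: 1.12 × 6.40 × 20 = 143.36 mm
late-season: 0.63 × 3.51 × 50 = 110.57 mm
Seasonal total = 425.65 mm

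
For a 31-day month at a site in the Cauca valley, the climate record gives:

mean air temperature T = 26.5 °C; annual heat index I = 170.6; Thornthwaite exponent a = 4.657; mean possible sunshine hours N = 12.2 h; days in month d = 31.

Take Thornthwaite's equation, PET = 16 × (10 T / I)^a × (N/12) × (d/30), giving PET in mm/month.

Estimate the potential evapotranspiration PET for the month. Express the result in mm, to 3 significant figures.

10T/I = 10 × 26.5 / 170.6 = 1.5533
(10T/I)^a = 1.5533^4.657 = 7.7746
Uncorrected PET = 16 × 7.7746 = 124.394 mm
Correction = (N/12)(d/30) = (12.2/12)(31/30) = 1.0506
PET = 124.394 × 1.0506 = 130.688 mm/month

131 mm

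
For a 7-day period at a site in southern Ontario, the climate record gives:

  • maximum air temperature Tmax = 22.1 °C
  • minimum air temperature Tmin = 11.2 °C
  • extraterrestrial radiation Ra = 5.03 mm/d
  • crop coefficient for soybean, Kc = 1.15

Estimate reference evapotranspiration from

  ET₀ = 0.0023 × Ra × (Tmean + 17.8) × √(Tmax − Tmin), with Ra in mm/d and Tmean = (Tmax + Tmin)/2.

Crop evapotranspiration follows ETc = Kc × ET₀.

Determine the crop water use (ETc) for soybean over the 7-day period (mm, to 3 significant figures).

10.6 mm

Tmean = (22.1 + 11.2)/2 = 16.65 °C
ET₀ = 0.0023 × 5.03 × (16.65 + 17.8) × √10.9 = 0.0023 × 5.03 × 34.45 × 3.3015 = 1.3158 mm/d
ETc = Kc × ET₀ = 1.15 × 1.3158 = 1.5132 mm/d
Over 7 days: 1.5132 × 7 = 10.592 mm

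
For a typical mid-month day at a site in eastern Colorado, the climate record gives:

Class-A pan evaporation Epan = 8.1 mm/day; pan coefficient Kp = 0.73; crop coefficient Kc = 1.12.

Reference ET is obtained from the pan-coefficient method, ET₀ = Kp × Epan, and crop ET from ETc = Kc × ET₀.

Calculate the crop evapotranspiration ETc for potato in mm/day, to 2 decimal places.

6.62 mm/day

ET₀ = 0.73 × 8.1 = 5.9130 mm/d
ETc = Kc × ET₀ = 1.12 × 5.9130 = 6.6226 mm/d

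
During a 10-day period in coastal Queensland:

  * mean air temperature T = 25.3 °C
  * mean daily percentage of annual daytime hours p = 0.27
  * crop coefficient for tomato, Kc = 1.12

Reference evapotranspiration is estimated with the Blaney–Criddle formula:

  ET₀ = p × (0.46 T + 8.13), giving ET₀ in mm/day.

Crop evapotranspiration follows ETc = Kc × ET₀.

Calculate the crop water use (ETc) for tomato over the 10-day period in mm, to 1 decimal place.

59.8 mm

ET₀ = 0.27 × (0.46 × 25.3 + 8.13) = 0.27 × 19.768 = 5.3374 mm/d
ETc = Kc × ET₀ = 1.12 × 5.3374 = 5.9779 mm/d
Over 10 days: 5.9779 × 10 = 59.779 mm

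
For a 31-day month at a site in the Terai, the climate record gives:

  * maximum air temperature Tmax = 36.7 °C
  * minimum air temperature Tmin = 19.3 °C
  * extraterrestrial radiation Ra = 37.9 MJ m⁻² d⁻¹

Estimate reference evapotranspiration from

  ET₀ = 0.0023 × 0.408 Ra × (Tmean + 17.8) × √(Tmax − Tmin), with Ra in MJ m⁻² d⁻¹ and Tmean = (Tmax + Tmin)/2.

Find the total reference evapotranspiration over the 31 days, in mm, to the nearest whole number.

211 mm

Tmean = (36.7 + 19.3)/2 = 28.00 °C
0.408 Ra = 0.408 × 37.9 = 15.4632 mm/d equivalent
ET₀ = 0.0023 × 15.4632 × (28.00 + 17.8) × √17.4 = 0.0023 × 15.4632 × 45.80 × 4.1713 = 6.7946 mm/d
Over 31 days: 6.7946 × 31 = 210.633 mm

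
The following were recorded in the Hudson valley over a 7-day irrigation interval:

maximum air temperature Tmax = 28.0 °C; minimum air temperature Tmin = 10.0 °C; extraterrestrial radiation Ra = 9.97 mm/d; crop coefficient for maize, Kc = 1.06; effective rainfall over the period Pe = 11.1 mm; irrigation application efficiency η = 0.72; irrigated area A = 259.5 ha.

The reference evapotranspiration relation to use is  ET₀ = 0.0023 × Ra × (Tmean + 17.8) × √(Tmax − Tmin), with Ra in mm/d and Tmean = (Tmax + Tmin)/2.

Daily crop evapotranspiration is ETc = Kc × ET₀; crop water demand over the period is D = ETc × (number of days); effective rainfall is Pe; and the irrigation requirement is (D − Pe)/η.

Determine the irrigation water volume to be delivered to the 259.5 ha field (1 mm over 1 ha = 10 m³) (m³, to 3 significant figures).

55700 m³

Tmean = (28.0 + 10.0)/2 = 19.00 °C
ET₀ = 0.0023 × 9.97 × (19.00 + 17.8) × √18.0 = 0.0023 × 9.97 × 36.80 × 4.2426 = 3.5802 mm/d
ETc = Kc × ET₀ = 1.06 × 3.5802 = 3.7950 mm/d
Crop demand D = ETc × 7 d = 3.7950 × 7 = 26.565 mm
D − Pe = 26.565 − 11.1 = 15.465 mm
Gross irrigation = 15.465 / 0.72 = 21.479 mm
Volume = 21.479 mm × 259.5 ha × 10 = 55738.0 m³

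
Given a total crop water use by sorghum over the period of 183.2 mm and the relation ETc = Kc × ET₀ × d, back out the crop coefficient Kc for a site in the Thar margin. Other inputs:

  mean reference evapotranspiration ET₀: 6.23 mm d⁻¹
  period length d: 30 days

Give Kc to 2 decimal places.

ETc = Kc × ET₀ × d  ⇒  Kc = ETc / (ET₀ × d)
Kc = 183.2 / (6.23 × 30) = 183.2 / 186.90 = 0.9802

0.98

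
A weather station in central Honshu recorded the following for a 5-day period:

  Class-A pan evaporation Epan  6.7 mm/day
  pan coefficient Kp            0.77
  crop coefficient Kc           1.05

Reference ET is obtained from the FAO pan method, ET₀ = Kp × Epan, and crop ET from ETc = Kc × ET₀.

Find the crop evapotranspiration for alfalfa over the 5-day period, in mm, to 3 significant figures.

27.1 mm

ET₀ = 0.77 × 6.7 = 5.1590 mm/d
ETc = Kc × ET₀ = 1.05 × 5.1590 = 5.4170 mm/d
Over 5 days: 5.4170 × 5 = 27.085 mm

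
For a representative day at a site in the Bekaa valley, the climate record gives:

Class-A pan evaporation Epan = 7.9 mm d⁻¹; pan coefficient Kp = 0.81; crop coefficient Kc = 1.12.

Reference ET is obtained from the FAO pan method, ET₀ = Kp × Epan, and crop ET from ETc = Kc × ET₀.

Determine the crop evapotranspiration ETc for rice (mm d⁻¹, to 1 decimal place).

ET₀ = 0.81 × 7.9 = 6.3990 mm/d
ETc = Kc × ET₀ = 1.12 × 6.3990 = 7.1669 mm/d

7.2 mm d⁻¹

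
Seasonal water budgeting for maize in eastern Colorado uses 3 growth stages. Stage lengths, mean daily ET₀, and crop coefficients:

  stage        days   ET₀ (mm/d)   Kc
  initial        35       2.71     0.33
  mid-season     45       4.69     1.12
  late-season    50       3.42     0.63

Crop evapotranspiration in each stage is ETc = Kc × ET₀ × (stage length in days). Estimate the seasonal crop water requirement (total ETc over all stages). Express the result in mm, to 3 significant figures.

initial: 0.33 × 2.71 × 35 = 31.30 mm
mid-season: 1.12 × 4.69 × 45 = 236.38 mm
late-season: 0.63 × 3.42 × 50 = 107.73 mm
Seasonal total = 375.41 mm

375 mm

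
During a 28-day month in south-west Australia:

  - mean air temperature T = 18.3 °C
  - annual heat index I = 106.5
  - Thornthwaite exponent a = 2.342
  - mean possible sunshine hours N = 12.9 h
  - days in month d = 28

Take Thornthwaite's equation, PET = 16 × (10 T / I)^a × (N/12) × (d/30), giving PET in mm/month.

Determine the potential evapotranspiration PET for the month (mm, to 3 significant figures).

57.0 mm

10T/I = 10 × 18.3 / 106.5 = 1.7183
(10T/I)^a = 1.7183^2.342 = 3.5531
Uncorrected PET = 16 × 3.5531 = 56.850 mm
Correction = (N/12)(d/30) = (12.9/12)(28/30) = 1.0033
PET = 56.850 × 1.0033 = 57.038 mm/month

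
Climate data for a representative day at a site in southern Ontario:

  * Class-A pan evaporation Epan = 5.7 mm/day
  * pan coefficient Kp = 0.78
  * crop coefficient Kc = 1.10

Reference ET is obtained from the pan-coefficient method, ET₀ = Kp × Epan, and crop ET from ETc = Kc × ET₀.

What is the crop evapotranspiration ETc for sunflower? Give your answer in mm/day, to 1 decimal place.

ET₀ = 0.78 × 5.7 = 4.4460 mm/d
ETc = Kc × ET₀ = 1.10 × 4.4460 = 4.8906 mm/d

4.9 mm/day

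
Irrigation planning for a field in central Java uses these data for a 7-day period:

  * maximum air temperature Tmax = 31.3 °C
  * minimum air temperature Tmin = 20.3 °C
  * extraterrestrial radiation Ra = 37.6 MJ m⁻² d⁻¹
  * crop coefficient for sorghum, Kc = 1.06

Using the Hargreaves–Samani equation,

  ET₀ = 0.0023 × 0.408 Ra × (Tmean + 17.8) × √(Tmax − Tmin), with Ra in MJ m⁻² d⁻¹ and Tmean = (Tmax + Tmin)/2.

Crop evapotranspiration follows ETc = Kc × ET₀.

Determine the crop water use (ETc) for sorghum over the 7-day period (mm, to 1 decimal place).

Tmean = (31.3 + 20.3)/2 = 25.80 °C
0.408 Ra = 0.408 × 37.6 = 15.3408 mm/d equivalent
ET₀ = 0.0023 × 15.3408 × (25.80 + 17.8) × √11.0 = 0.0023 × 15.3408 × 43.60 × 3.3166 = 5.1022 mm/d
ETc = Kc × ET₀ = 1.06 × 5.1022 = 5.4083 mm/d
Over 7 days: 5.4083 × 7 = 37.858 mm

37.9 mm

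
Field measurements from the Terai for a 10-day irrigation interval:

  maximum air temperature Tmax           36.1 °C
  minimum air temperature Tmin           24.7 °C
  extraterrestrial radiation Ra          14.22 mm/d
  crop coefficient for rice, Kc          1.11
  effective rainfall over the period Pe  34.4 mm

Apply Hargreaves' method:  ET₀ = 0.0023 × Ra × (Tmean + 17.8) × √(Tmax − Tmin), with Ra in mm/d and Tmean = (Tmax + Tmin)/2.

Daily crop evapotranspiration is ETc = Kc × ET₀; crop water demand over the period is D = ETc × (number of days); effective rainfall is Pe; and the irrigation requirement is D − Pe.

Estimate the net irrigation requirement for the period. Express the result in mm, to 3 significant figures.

24.7 mm

Tmean = (36.1 + 24.7)/2 = 30.40 °C
ET₀ = 0.0023 × 14.22 × (30.40 + 17.8) × √11.4 = 0.0023 × 14.22 × 48.20 × 3.3764 = 5.3227 mm/d
ETc = Kc × ET₀ = 1.11 × 5.3227 = 5.9082 mm/d
Crop demand D = ETc × 10 d = 5.9082 × 10 = 59.082 mm
D − Pe = 59.082 − 34.4 = 24.682 mm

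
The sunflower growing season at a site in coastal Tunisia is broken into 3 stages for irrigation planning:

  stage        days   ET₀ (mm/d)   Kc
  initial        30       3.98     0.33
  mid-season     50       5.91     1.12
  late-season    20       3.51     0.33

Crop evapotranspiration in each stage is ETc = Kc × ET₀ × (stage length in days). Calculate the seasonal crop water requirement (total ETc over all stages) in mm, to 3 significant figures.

initial: 0.33 × 3.98 × 30 = 39.40 mm
mid-season: 1.12 × 5.91 × 50 = 330.96 mm
late-season: 0.33 × 3.51 × 20 = 23.17 mm
Seasonal total = 393.53 mm

394 mm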